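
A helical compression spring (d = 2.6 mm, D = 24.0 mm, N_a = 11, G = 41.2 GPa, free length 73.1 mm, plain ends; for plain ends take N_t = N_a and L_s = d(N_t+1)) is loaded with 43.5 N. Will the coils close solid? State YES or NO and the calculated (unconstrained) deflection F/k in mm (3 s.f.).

k = Gd⁴/(8D³N_a) = (41.2×10³)(2.6⁴)/(8·24.0³·11) = 1.5477 N/mm
N_t = 11; L_s = 2.6·12 = 31.2 mm; δ_solid = L₀ − L_s = 73.1 − 31.2 = 41.9 mm
δ = F/k = 43.5/1.5477 = 28.107 mm
δ < δ_solid → spring does not go solid

NO, δ = 28.1 mm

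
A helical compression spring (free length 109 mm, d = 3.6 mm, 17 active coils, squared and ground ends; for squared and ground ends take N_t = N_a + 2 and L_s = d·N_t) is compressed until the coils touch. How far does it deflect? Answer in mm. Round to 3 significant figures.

40.6 mm

N_t = 19; L_s = 3.6·19 = 68.4 mm
δ_solid = L₀ − L_s = 109 − 68.4 = 40.6 mm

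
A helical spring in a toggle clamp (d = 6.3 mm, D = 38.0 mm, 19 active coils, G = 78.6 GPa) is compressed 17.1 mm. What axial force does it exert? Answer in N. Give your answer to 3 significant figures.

k = Gd⁴/(8D³N_a) = (78.6×10³)(6.3⁴)/(8·38.0³·19) = 14.845 N/mm
F = k·δ = 14.845 × 17.1 = 253.86 N

254 N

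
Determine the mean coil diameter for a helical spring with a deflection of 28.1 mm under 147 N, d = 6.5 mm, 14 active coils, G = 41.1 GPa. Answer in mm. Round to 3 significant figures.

50.0 mm

Required rate k = F/δ = 147/28.1 = 5.2313 N/mm
D = (Gd⁴/(8N_a·k))^(1/3) = (41.1×10³·6.5⁴/(8·14·5.2313))^(1/3)
  = (125218)^(1/3) = 50.0290 mm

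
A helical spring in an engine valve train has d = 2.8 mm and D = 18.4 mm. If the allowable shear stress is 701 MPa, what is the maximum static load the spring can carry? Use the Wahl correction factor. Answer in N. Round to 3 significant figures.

C = D/d = 18.4/2.8 = 6.5714
K_W = (4C−1)/(4C−4) + 0.615/C = 25.286/22.286 + 0.0936 = 1.2282
τ_max = K·8FD/(πd³) → F_max = τ_allow·πd³/(8DK)
F_max = 701·π·2.8³/(8·18.4·1.2282) = 48344/180.79 = 267.4 N

267 N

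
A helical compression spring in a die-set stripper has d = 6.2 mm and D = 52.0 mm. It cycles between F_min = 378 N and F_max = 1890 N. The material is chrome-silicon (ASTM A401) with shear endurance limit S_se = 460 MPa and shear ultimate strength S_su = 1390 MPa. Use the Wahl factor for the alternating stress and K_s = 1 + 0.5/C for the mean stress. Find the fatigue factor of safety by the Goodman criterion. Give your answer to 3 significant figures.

0.644

C = D/d = 52.0/6.2 = 8.3871; K_W = (4C−1)/(4C−4)+0.615/C = 1.1749; K_s = 1+0.5/C = 1.0596
F_a = (F_max−F_min)/2 = 756 N; F_m = (F_max+F_min)/2 = 1134 N
τ_a = K_W·8F_aD/(πd³) = 1.1749 × 420.04 = 493.49 MPa
τ_m = K_s·8F_mD/(πd³) = 1.0596 × 630.06 = 667.62 MPa
Goodman: 1/n_f = τ_a/S_se + τ_m/S_su = 493.49/460 + 667.62/1390 = 1.07279 + 0.48030 = 1.5531
n_f = 1/1.5531 = 0.6439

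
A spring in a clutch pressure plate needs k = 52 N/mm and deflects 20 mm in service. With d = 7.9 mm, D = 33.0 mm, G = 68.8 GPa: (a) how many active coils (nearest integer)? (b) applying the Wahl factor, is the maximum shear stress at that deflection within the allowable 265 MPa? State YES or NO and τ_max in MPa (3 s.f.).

N_a = Gd⁴/(8D³k) = (68.8×10³)(7.9⁴)/(8·33.0³·52) = 17.93 → N_a = 18
Actual rate k = Gd⁴/(8D³·18) = 51.784 N/mm
Working load F = kδ = 51.784·20 = 1035.7 N
C = 33.0/7.9 = 4.1772; K_W = (4C−1)/(4C−4)+0.615/C = 1.3833
τ_max = K_W·8FD/(πd³) = 1.3833·176.52 = 244.18 MPa
τ_max ≤ 265 MPa → acceptable

(a) 18 coils; (b) YES, τ_max = 244 MPa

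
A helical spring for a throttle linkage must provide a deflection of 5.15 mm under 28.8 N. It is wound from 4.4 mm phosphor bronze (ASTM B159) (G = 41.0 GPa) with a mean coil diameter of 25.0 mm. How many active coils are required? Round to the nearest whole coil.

Required rate k = F/δ = 28.8/5.15 = 5.5922 N/mm
N_a = Gd⁴/(8D³k) = (41.0×10³ × 4.4⁴)/(8 × 25.0³ × 5.5922)
    = 1.53672e+07 / 699029 = 21.98 → 22 coils

22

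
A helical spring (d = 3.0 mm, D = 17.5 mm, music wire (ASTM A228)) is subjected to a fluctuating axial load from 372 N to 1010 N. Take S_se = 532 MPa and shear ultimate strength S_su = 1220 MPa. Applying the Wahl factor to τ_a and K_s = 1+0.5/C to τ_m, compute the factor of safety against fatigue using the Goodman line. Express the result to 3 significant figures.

0.442

C = D/d = 17.5/3.0 = 5.8333; K_W = (4C−1)/(4C−4)+0.615/C = 1.2606; K_s = 1+0.5/C = 1.0857
F_a = (F_max−F_min)/2 = 319 N; F_m = (F_max+F_min)/2 = 691 N
τ_a = K_W·8F_aD/(πd³) = 1.2606 × 526.51 = 663.72 MPa
τ_m = K_s·8F_mD/(πd³) = 1.0857 × 1140.5 = 1238.2 MPa
Goodman: 1/n_f = τ_a/S_se + τ_m/S_su = 663.72/532 + 1238.2/1220 = 1.24759 + 1.01496 = 2.2625
n_f = 1/2.2625 = 0.442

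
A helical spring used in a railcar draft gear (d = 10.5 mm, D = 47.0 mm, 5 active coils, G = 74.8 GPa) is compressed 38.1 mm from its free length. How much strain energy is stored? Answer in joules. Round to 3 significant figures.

k = Gd⁴/(8D³N_a) = (74.8×10³)(10.5⁴)/(8·47.0³·5) = 218.93 N/mm
U = ½kδ² = 0.5 × 218.93 × 38.1² = 1.589e+05 N·mm = 158.9 J

159 J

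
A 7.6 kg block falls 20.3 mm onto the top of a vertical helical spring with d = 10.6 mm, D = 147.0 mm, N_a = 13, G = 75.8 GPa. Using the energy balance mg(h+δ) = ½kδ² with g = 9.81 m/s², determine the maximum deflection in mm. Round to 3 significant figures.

k = Gd⁴/(8D³N_a) = (75.8×10³)(10.6⁴)/(8·147.0³·13) = 2.8967 N/mm
W = mg = 7.6 × 9.81 = 74.556 N
½kδ² − Wδ − Wh = 0 → δ = (W + √(W² + 2kWh))/k
δ = (74.556 + √(5558.6 + 8768.31))/2.8967 = (74.556 + 119.7)/2.8967 = 67.059 mm

67.1 mm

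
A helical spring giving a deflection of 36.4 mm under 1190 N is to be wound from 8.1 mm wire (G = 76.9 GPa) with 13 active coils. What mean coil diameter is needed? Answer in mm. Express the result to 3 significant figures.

46.0 mm

Required rate k = F/δ = 1190/36.4 = 32.692 N/mm
D = (Gd⁴/(8N_a·k))^(1/3) = (76.9×10³·8.1⁴/(8·13·32.692))^(1/3)
  = (97361.6)^(1/3) = 46.0040 mm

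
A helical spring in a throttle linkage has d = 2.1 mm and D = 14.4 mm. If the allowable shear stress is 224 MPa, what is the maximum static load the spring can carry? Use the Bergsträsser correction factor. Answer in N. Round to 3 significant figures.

C = D/d = 14.4/2.1 = 6.8571
K_B = (4C+2)/(4C−3) = 29.429/24.429 = 1.2047
τ_max = K·8FD/(πd³) → F_max = τ_allow·πd³/(8DK)
F_max = 224·π·2.1³/(8·14.4·1.2047) = 6517.1/138.78 = 46.96 N

47.0 N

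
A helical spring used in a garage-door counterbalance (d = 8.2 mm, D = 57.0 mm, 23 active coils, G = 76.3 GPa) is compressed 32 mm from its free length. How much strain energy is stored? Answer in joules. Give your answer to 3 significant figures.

5.18 J

k = Gd⁴/(8D³N_a) = (76.3×10³)(8.2⁴)/(8·57.0³·23) = 10.124 N/mm
U = ½kδ² = 0.5 × 10.124 × 32² = 5183.3 N·mm = 5.1833 J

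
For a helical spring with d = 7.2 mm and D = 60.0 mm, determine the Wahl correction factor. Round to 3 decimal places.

1.176

C = D/d = 60.0/7.2 = 8.3333
K_W = (4C−1)/(4C−4) + 0.615/C = 32.333/29.333 + 0.0738 = 1.1761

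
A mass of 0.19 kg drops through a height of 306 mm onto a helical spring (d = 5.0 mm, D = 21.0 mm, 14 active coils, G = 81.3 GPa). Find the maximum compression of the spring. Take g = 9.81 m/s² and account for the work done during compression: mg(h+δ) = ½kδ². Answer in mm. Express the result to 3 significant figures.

4.86 mm

k = Gd⁴/(8D³N_a) = (81.3×10³)(5.0⁴)/(8·21.0³·14) = 48.989 N/mm
W = mg = 0.19 × 9.81 = 1.8639 N
½kδ² − Wδ − Wh = 0 → δ = (W + √(W² + 2kWh))/k
δ = (1.8639 + √(3.4741 + 55881.6))/48.989 = (1.8639 + 236.4)/48.989 = 4.8637 mm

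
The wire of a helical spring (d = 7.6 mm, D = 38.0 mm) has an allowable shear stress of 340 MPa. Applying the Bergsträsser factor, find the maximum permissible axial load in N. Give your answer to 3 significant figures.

C = D/d = 38.0/7.6 = 5.0000
K_B = (4C+2)/(4C−3) = 22.000/17.000 = 1.2941
τ_max = K·8FD/(πd³) → F_max = τ_allow·πd³/(8DK)
F_max = 340·π·7.6³/(8·38.0·1.2941) = 4.6889e+05/393.41 = 1191.9 N

1190 N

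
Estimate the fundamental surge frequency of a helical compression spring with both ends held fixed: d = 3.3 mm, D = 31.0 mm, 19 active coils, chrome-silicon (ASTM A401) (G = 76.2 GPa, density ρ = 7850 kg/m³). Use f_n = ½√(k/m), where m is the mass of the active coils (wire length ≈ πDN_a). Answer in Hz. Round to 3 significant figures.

63.4 Hz

k = Gd⁴/(8D³N_a) = (76.2×10³)(3.3⁴)/(8·31.0³·19) = 1.9956 N/mm = 1995.6 N/m
Wire length L = πDN_a = π·31.0·19 = 1850.4 mm
m = ρ·(πd²/4)·L = 7850 × 8.553×10⁻⁶ m² × 1.8504 m = 0.12424 kg
f_n = ½√(k/m) = 0.5·√(1995.6/0.12424) = 0.5·√(16063) = 63.37 Hz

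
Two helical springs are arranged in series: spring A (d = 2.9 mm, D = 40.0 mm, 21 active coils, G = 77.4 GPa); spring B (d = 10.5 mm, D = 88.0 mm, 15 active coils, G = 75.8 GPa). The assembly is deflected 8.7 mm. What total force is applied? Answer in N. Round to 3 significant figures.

k_A = Gd⁴/(8D³N_a) = (77.4×10³)(2.9⁴)/(8·40.0³·21) = 0.50915 N/mm
k_B = Gd⁴/(8D³N_a) = (75.8×10³)(10.5⁴)/(8·88.0³·15) = 11.267 N/mm
Series: 1/k_eq = 1/0.50915 + 1/11.267 = 2.0528; k_eq = 0.48713 N/mm
F = k_eq·δ = 0.48713·8.7 = 4.2381 N

4.24 N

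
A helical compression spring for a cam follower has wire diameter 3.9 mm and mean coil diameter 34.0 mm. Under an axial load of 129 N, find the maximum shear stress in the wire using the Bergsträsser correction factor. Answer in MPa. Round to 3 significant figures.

Spring index C = D/d = 34.0/3.9 = 8.7179
K_B = (4C+2)/(4C−3) = 36.872/31.872 = 1.1569
τ₀ = 8FD/(πd³) = 8·129·34.0/(π·3.9³) = 35088/186.36 = 188.28 MPa
τ_max = K·τ₀ = 1.1569 × 188.28 = 217.82 MPa

218 MPa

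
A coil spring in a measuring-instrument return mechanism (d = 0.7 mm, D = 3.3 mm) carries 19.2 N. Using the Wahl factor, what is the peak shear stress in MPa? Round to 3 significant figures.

Spring index C = D/d = 3.3/0.7 = 4.7143
K_W = (4C−1)/(4C−4) + 0.615/C = 17.857/14.857 + 0.1305 = 1.3324
τ₀ = 8FD/(πd³) = 8·19.2·3.3/(π·0.7³) = 506.88/1.0776 = 470.39 MPa
τ_max = K·τ₀ = 1.3324 × 470.39 = 626.74 MPa

627 MPa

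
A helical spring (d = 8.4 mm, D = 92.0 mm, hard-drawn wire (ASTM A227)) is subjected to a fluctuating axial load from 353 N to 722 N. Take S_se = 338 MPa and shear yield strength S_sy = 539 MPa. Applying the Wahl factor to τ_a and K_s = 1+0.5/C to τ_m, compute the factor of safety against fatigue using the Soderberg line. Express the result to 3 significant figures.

1.52

C = D/d = 92.0/8.4 = 10.9524; K_W = (4C−1)/(4C−4)+0.615/C = 1.1315; K_s = 1+0.5/C = 1.0457
F_a = (F_max−F_min)/2 = 184.5 N; F_m = (F_max+F_min)/2 = 537.5 N
τ_a = K_W·8F_aD/(πd³) = 1.1315 × 72.927 = 82.517 MPa
τ_m = K_s·8F_mD/(πd³) = 1.0457 × 212.46 = 222.15 MPa
Soderberg: 1/n_f = τ_a/S_se + τ_m/S_sy = 82.517/338 + 222.15/539 = 0.24413 + 0.41216 = 0.6563
n_f = 1/0.6563 = 1.524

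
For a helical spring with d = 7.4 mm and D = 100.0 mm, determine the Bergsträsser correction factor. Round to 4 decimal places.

1.0979

C = D/d = 100.0/7.4 = 13.5135
K_B = (4C+2)/(4C−3) = 56.054/51.054 = 1.0979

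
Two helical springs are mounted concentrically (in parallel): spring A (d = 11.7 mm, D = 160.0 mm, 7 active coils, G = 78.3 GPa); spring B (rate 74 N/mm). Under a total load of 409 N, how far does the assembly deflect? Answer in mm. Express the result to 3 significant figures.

5.09 mm

k_A = Gd⁴/(8D³N_a) = (78.3×10³)(11.7⁴)/(8·160.0³·7) = 6.3967 N/mm
Parallel: k_eq = 6.3967 + 74 = 80.397 N/mm
δ = F/k_eq = 409/80.397 = 5.0873 mm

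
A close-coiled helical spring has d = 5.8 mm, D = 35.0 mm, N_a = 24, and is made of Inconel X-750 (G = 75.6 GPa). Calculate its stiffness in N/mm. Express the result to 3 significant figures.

k = Gd⁴/(8D³N_a) = (75.6×10³ × 5.8⁴) / (8 × 35.0³ × 24)
  = 8.55527e+07 / 8.232e+06 = 10.393 N/mm

10.4 N/mm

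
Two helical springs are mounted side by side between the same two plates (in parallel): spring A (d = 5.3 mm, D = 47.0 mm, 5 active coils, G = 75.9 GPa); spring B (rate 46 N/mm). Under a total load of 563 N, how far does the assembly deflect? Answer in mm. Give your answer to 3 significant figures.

9.32 mm

k_A = Gd⁴/(8D³N_a) = (75.9×10³)(5.3⁴)/(8·47.0³·5) = 14.421 N/mm
Parallel: k_eq = 14.421 + 46 = 60.421 N/mm
δ = F/k_eq = 563/60.421 = 9.318 mm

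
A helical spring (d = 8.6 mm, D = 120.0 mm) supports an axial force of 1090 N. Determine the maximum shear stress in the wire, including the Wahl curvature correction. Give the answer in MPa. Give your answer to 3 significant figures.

Spring index C = D/d = 120.0/8.6 = 13.9535
K_W = (4C−1)/(4C−4) + 0.615/C = 54.814/51.814 + 0.0441 = 1.1020
τ₀ = 8FD/(πd³) = 8·1090·120.0/(π·8.6³) = 1.0464e+06/1998.2 = 523.66 MPa
τ_max = K·τ₀ = 1.1020 × 523.66 = 577.06 MPa

577 MPa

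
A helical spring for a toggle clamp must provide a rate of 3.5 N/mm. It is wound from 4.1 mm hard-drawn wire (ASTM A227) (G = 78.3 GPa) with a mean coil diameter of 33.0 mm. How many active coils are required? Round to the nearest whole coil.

N_a = Gd⁴/(8D³k) = (78.3×10³ × 4.1⁴)/(8 × 33.0³ × 3.5)
    = 2.21257e+07 / 1.00624e+06 = 21.99 → 22 coils

22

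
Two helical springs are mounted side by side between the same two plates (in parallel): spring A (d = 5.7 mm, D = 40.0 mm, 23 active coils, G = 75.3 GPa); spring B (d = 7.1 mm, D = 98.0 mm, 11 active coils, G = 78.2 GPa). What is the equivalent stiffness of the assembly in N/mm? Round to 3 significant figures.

9.15 N/mm

k_A = Gd⁴/(8D³N_a) = (75.3×10³)(5.7⁴)/(8·40.0³·23) = 6.7499 N/mm
k_B = Gd⁴/(8D³N_a) = (78.2×10³)(7.1⁴)/(8·98.0³·11) = 2.3993 N/mm
Parallel: k_eq = 6.7499 + 2.3993 = 9.1492 N/mm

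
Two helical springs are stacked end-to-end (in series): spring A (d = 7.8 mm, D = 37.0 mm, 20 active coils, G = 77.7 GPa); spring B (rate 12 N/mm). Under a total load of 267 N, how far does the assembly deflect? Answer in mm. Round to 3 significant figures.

k_A = Gd⁴/(8D³N_a) = (77.7×10³)(7.8⁴)/(8·37.0³·20) = 35.487 N/mm
Series: 1/k_eq = 1/35.487 + 1/12 = 0.11151; k_eq = 8.9676 N/mm
δ = F/k_eq = 267/8.9676 = 29.774 mm

29.8 mm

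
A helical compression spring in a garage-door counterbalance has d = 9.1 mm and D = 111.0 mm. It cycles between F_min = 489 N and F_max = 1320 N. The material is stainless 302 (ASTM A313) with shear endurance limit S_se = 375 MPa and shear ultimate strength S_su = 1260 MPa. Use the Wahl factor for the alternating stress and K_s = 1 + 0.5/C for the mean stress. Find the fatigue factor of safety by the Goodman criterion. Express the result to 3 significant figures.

C = D/d = 111.0/9.1 = 12.1978; K_W = (4C−1)/(4C−4)+0.615/C = 1.1174; K_s = 1+0.5/C = 1.0410
F_a = (F_max−F_min)/2 = 415.5 N; F_m = (F_max+F_min)/2 = 904.5 N
τ_a = K_W·8F_aD/(πd³) = 1.1174 × 155.85 = 174.15 MPa
τ_m = K_s·8F_mD/(πd³) = 1.0410 × 339.27 = 353.18 MPa
Goodman: 1/n_f = τ_a/S_se + τ_m/S_su = 174.15/375 + 353.18/1260 = 0.46439 + 0.28030 = 0.74469
n_f = 1/0.74469 = 1.343

1.34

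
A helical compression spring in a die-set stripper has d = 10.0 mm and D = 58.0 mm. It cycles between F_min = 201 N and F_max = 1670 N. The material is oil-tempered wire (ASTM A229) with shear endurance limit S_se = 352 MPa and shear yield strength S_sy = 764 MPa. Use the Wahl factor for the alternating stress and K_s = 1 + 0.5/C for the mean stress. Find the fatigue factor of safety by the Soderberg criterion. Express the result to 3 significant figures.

1.71

C = D/d = 58.0/10.0 = 5.8000; K_W = (4C−1)/(4C−4)+0.615/C = 1.2623; K_s = 1+0.5/C = 1.0862
F_a = (F_max−F_min)/2 = 734.5 N; F_m = (F_max+F_min)/2 = 935.5 N
τ_a = K_W·8F_aD/(πd³) = 1.2623 × 108.48 = 136.94 MPa
τ_m = K_s·8F_mD/(πd³) = 1.0862 × 138.17 = 150.08 MPa
Soderberg: 1/n_f = τ_a/S_se + τ_m/S_sy = 136.94/352 + 150.08/764 = 0.38902 + 0.19644 = 0.58546
n_f = 1/0.58546 = 1.708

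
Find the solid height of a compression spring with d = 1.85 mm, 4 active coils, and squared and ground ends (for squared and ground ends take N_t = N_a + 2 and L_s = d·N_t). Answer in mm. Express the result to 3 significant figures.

11.1 mm

squared and ground ends: N_t = N_a + 2 = 4 + 2 = 6
L_s = d·N_t = 1.85 × 6 = 11.1 mm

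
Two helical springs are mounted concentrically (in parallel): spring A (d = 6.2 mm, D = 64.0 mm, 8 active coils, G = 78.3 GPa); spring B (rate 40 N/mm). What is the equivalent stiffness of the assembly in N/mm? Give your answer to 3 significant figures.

k_A = Gd⁴/(8D³N_a) = (78.3×10³)(6.2⁴)/(8·64.0³·8) = 6.8962 N/mm
Parallel: k_eq = 6.8962 + 40 = 46.896 N/mm

46.9 N/mm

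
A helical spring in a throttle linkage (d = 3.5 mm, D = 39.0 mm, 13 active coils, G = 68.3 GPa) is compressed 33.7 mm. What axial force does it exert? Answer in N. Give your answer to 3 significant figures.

56.0 N

k = Gd⁴/(8D³N_a) = (68.3×10³)(3.5⁴)/(8·39.0³·13) = 1.6614 N/mm
F = k·δ = 1.6614 × 33.7 = 55.988 N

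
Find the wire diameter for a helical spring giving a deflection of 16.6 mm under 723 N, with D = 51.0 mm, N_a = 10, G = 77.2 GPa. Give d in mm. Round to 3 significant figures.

8.80 mm

Required rate k = F/δ = 723/16.6 = 43.554 N/mm
d = (8D³N_a·k / G)^(1/4) = (8·51.0³·10·43.554 / (77.2×10³))^0.25
  = (5987.1)^0.25 = 8.7964 mm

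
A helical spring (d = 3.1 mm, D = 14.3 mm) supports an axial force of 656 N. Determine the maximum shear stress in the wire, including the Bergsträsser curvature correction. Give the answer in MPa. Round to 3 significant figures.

1060 MPa

Spring index C = D/d = 14.3/3.1 = 4.6129
K_B = (4C+2)/(4C−3) = 20.452/15.452 = 1.3236
τ₀ = 8FD/(πd³) = 8·656·14.3/(π·3.1³) = 75046.4/93.591 = 801.85 MPa
τ_max = K·τ₀ = 1.3236 × 801.85 = 1061.3 MPa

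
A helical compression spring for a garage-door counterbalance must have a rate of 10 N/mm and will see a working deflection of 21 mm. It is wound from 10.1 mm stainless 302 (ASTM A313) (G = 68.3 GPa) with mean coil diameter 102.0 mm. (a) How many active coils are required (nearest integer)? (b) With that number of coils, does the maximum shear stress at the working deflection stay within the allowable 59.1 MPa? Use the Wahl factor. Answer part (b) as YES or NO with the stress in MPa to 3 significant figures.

N_a = Gd⁴/(8D³k) = (68.3×10³)(10.1⁴)/(8·102.0³·10) = 8.372 → N_a = 8
Actual rate k = Gd⁴/(8D³·8) = 10.465 N/mm
Working load F = kδ = 10.465·21 = 219.76 N
C = 102.0/10.1 = 10.0990; K_W = (4C−1)/(4C−4)+0.615/C = 1.1433
τ_max = K_W·8FD/(πd³) = 1.1433·55.401 = 63.342 MPa
τ_max > 59.1 MPa → exceeds allowable

(a) 8 coils; (b) NO, τ_max = 63.3 MPa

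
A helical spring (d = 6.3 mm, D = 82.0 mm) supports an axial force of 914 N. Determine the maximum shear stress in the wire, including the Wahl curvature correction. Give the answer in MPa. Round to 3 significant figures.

Spring index C = D/d = 82.0/6.3 = 13.0159
K_W = (4C−1)/(4C−4) + 0.615/C = 51.063/48.063 + 0.0473 = 1.1097
τ₀ = 8FD/(πd³) = 8·914·82.0/(π·6.3³) = 599584/785.55 = 763.27 MPa
τ_max = K·τ₀ = 1.1097 × 763.27 = 846.98 MPa

847 MPa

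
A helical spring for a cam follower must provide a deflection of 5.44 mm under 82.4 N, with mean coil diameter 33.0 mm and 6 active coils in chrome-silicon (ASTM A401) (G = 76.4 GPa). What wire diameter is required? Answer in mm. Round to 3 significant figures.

4.30 mm

Required rate k = F/δ = 82.4/5.44 = 15.147 N/mm
d = (8D³N_a·k / G)^(1/4) = (8·33.0³·6·15.147 / (76.4×10³))^0.25
  = (341.99)^0.25 = 4.3004 mm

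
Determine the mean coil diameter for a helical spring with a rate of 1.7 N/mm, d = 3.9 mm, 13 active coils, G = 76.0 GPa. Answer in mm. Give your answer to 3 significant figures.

46.3 mm

D = (Gd⁴/(8N_a·k))^(1/3) = (76.0×10³·3.9⁴/(8·13·1.7))^(1/3)
  = (99446.6)^(1/3) = 46.3301 mm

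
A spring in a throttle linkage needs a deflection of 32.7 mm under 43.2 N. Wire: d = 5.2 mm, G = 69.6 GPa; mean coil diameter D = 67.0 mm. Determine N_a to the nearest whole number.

Required rate k = F/δ = 43.2/32.7 = 1.3211 N/mm
N_a = Gd⁴/(8D³k) = (69.6×10³ × 5.2⁴)/(8 × 67.0³ × 1.3211)
    = 5.08888e+07 / 3.17871e+06 = 16.01 → 16 coils

16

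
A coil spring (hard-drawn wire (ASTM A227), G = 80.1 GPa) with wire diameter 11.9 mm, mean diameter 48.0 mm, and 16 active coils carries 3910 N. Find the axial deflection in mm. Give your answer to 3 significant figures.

34.5 mm

k = Gd⁴/(8D³N_a) = (80.1×10³)(11.9⁴)/(8·48.0³·16) = 113.47 N/mm
δ = F/k = 3910 / 113.47 = 34.458 mm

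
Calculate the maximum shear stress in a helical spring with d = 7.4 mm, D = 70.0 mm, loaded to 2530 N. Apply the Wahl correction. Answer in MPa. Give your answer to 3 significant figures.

Spring index C = D/d = 70.0/7.4 = 9.4595
K_W = (4C−1)/(4C−4) + 0.615/C = 36.838/33.838 + 0.0650 = 1.1537
τ₀ = 8FD/(πd³) = 8·2530·70.0/(π·7.4³) = 1.4168e+06/1273 = 1112.9 MPa
τ_max = K·τ₀ = 1.1537 × 1112.9 = 1283.9 MPa

1280 MPa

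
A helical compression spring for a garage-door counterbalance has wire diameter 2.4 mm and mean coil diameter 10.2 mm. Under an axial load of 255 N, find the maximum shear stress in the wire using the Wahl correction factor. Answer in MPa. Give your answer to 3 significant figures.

Spring index C = D/d = 10.2/2.4 = 4.2500
K_W = (4C−1)/(4C−4) + 0.615/C = 16.000/13.000 + 0.1447 = 1.3755
τ₀ = 8FD/(πd³) = 8·255·10.2/(π·2.4³) = 20808/43.429 = 479.12 MPa
τ_max = K·τ₀ = 1.3755 × 479.12 = 659.02 MPa

659 MPa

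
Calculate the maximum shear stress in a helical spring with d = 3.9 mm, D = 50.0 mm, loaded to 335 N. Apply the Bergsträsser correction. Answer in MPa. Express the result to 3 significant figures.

794 MPa

Spring index C = D/d = 50.0/3.9 = 12.8205
K_B = (4C+2)/(4C−3) = 53.282/48.282 = 1.1036
τ₀ = 8FD/(πd³) = 8·335·50.0/(π·3.9³) = 134000/186.36 = 719.05 MPa
τ_max = K·τ₀ = 1.1036 × 719.05 = 793.52 MPa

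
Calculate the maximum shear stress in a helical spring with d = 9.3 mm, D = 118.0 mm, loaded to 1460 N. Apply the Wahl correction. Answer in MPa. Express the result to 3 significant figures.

607 MPa

Spring index C = D/d = 118.0/9.3 = 12.6882
K_W = (4C−1)/(4C−4) + 0.615/C = 49.753/46.753 + 0.0485 = 1.1126
τ₀ = 8FD/(πd³) = 8·1460·118.0/(π·9.3³) = 1.37824e+06/2527 = 545.41 MPa
τ_max = K·τ₀ = 1.1126 × 545.41 = 606.85 MPa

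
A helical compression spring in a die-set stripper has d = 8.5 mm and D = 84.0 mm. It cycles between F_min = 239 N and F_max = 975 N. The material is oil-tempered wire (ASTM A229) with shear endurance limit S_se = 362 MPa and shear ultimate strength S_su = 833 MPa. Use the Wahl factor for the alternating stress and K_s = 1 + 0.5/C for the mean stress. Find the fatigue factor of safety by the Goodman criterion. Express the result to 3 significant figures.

1.49

C = D/d = 84.0/8.5 = 9.8824; K_W = (4C−1)/(4C−4)+0.615/C = 1.1467; K_s = 1+0.5/C = 1.0506
F_a = (F_max−F_min)/2 = 368 N; F_m = (F_max+F_min)/2 = 607 N
τ_a = K_W·8F_aD/(πd³) = 1.1467 × 128.18 = 146.98 MPa
τ_m = K_s·8F_mD/(πd³) = 1.0506 × 211.42 = 222.12 MPa
Goodman: 1/n_f = τ_a/S_se + τ_m/S_su = 146.98/362 + 222.12/833 = 0.40601 + 0.26665 = 0.67266
n_f = 1/0.67266 = 1.487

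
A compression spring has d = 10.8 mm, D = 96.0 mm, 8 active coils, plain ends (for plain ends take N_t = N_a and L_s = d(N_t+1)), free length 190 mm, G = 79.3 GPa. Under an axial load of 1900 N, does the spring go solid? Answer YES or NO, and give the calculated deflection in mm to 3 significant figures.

k = Gd⁴/(8D³N_a) = (79.3×10³)(10.8⁴)/(8·96.0³·8) = 19.053 N/mm
N_t = 8; L_s = 10.8·9 = 97.2 mm; δ_solid = L₀ − L_s = 190 − 97.2 = 92.8 mm
δ = F/k = 1900/19.053 = 99.719 mm
δ ≥ δ_solid → spring goes solid

YES, δ = 99.7 mm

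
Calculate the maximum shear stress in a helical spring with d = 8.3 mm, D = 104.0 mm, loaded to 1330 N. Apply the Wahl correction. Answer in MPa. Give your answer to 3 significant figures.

Spring index C = D/d = 104.0/8.3 = 12.5301
K_W = (4C−1)/(4C−4) + 0.615/C = 49.120/46.120 + 0.0491 = 1.1141
τ₀ = 8FD/(πd³) = 8·1330·104.0/(π·8.3³) = 1.10656e+06/1796.3 = 616.01 MPa
τ_max = K·τ₀ = 1.1141 × 616.01 = 686.32 MPa

686 MPa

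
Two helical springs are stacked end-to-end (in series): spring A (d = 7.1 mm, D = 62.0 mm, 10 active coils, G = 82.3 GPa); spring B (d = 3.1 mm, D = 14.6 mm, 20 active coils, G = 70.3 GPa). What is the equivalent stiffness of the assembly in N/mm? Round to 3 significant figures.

k_A = Gd⁴/(8D³N_a) = (82.3×10³)(7.1⁴)/(8·62.0³·10) = 10.969 N/mm
k_B = Gd⁴/(8D³N_a) = (70.3×10³)(3.1⁴)/(8·14.6³·20) = 13.038 N/mm
Series: 1/k_eq = 1/10.969 + 1/13.038 = 0.16786; k_eq = 5.9573 N/mm

5.96 N/mm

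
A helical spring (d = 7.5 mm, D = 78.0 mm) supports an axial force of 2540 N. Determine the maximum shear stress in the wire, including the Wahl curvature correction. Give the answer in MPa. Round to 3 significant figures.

1360 MPa

Spring index C = D/d = 78.0/7.5 = 10.4000
K_W = (4C−1)/(4C−4) + 0.615/C = 40.600/37.600 + 0.0591 = 1.1389
τ₀ = 8FD/(πd³) = 8·2540·78.0/(π·7.5³) = 1.58496e+06/1325.4 = 1195.9 MPa
τ_max = K·τ₀ = 1.1389 × 1195.9 = 1362 MPa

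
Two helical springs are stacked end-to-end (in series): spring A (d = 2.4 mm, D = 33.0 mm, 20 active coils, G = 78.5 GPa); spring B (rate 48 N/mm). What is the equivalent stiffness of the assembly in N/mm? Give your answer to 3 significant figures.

k_A = Gd⁴/(8D³N_a) = (78.5×10³)(2.4⁴)/(8·33.0³·20) = 0.45295 N/mm
Series: 1/k_eq = 1/0.45295 + 1/48 = 2.2286; k_eq = 0.44872 N/mm

0.449 N/mm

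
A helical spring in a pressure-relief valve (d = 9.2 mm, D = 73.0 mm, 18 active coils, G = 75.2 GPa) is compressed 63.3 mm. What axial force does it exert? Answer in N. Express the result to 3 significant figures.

609 N

k = Gd⁴/(8D³N_a) = (75.2×10³)(9.2⁴)/(8·73.0³·18) = 9.617 N/mm
F = k·δ = 9.617 × 63.3 = 608.75 N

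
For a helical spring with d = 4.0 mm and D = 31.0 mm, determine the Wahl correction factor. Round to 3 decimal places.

1.190

C = D/d = 31.0/4.0 = 7.7500
K_W = (4C−1)/(4C−4) + 0.615/C = 30.000/27.000 + 0.0794 = 1.1905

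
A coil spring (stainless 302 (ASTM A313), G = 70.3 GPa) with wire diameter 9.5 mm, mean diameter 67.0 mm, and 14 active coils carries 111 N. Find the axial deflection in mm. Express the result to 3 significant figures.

6.53 mm

k = Gd⁴/(8D³N_a) = (70.3×10³)(9.5⁴)/(8·67.0³·14) = 16.998 N/mm
δ = F/k = 111 / 16.998 = 6.53 mm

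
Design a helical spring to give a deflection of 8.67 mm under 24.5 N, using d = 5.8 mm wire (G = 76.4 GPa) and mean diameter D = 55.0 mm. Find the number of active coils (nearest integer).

23

Required rate k = F/δ = 24.5/8.67 = 2.8258 N/mm
N_a = Gd⁴/(8D³k) = (76.4×10³ × 5.8⁴)/(8 × 55.0³ × 2.8258)
    = 8.6458e+07 / 3.76119e+06 = 22.99 → 23 coils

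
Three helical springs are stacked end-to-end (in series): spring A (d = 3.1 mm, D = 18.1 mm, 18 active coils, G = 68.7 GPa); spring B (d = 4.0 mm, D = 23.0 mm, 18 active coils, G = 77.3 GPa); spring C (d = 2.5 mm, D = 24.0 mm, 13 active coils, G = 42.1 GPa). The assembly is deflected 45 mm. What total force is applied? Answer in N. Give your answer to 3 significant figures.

k_A = Gd⁴/(8D³N_a) = (68.7×10³)(3.1⁴)/(8·18.1³·18) = 7.4303 N/mm
k_B = Gd⁴/(8D³N_a) = (77.3×10³)(4.0⁴)/(8·23.0³·18) = 11.295 N/mm
k_C = Gd⁴/(8D³N_a) = (42.1×10³)(2.5⁴)/(8·24.0³·13) = 1.1439 N/mm
Series: 1/k_eq = 1/7.4303 + 1/11.295 + 1/1.1439 = 1.0974; k_eq = 0.91129 N/mm
F = k_eq·δ = 0.91129·45 = 41.008 N

41.0 N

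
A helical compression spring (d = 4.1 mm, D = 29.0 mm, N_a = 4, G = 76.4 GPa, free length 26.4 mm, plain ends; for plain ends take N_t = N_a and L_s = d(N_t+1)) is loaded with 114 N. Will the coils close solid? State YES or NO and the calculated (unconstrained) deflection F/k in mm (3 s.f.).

NO, δ = 4.12 mm

k = Gd⁴/(8D³N_a) = (76.4×10³)(4.1⁴)/(8·29.0³·4) = 27.662 N/mm
N_t = 4; L_s = 4.1·5 = 20.5 mm; δ_solid = L₀ − L_s = 26.4 − 20.5 = 5.9 mm
δ = F/k = 114/27.662 = 4.1212 mm
δ < δ_solid → spring does not go solid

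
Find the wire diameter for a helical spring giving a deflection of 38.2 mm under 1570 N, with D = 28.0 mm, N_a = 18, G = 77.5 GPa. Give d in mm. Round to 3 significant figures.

6.40 mm

Required rate k = F/δ = 1570/38.2 = 41.099 N/mm
d = (8D³N_a·k / G)^(1/4) = (8·28.0³·18·41.099 / (77.5×10³))^0.25
  = (1676.4)^0.25 = 6.3987 mm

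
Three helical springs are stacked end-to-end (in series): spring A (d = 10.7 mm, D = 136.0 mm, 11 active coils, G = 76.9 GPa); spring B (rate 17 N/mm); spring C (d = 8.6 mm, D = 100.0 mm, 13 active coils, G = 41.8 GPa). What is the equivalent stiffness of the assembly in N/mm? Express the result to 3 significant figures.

k_A = Gd⁴/(8D³N_a) = (76.9×10³)(10.7⁴)/(8·136.0³·11) = 4.5537 N/mm
k_C = Gd⁴/(8D³N_a) = (41.8×10³)(8.6⁴)/(8·100.0³·13) = 2.1986 N/mm
Series: 1/k_eq = 1/4.5537 + 1/17 + 1/2.1986 = 0.73327; k_eq = 1.3638 N/mm

1.36 N/mm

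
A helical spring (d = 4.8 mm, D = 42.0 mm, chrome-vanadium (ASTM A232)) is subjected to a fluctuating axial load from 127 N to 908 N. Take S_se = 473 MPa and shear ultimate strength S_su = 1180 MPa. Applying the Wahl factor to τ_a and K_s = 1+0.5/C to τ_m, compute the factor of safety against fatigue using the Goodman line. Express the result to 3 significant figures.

0.725

C = D/d = 42.0/4.8 = 8.7500; K_W = (4C−1)/(4C−4)+0.615/C = 1.1671; K_s = 1+0.5/C = 1.0571
F_a = (F_max−F_min)/2 = 390.5 N; F_m = (F_max+F_min)/2 = 517.5 N
τ_a = K_W·8F_aD/(πd³) = 1.1671 × 377.65 = 440.74 MPa
τ_m = K_s·8F_mD/(πd³) = 1.0571 × 500.47 = 529.07 MPa
Goodman: 1/n_f = τ_a/S_se + τ_m/S_su = 440.74/473 + 529.07/1180 = 0.93179 + 0.44836 = 1.3802
n_f = 1/1.3802 = 0.7246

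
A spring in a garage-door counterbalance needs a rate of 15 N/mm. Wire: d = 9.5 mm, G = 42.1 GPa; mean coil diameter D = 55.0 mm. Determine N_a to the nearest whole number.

N_a = Gd⁴/(8D³k) = (42.1×10³ × 9.5⁴)/(8 × 55.0³ × 15)
    = 3.42907e+08 / 1.9965e+07 = 17.18 → 17 coils

17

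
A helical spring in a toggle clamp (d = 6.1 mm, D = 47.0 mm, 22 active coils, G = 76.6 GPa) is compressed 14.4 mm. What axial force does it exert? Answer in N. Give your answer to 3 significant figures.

83.6 N

k = Gd⁴/(8D³N_a) = (76.6×10³)(6.1⁴)/(8·47.0³·22) = 5.8042 N/mm
F = k·δ = 5.8042 × 14.4 = 83.58 N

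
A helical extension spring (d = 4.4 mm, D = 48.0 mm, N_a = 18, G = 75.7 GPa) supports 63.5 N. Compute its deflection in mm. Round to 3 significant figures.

k = Gd⁴/(8D³N_a) = (75.7×10³)(4.4⁴)/(8·48.0³·18) = 1.7816 N/mm
δ = F/k = 63.5 / 1.7816 = 35.641 mm

35.6 mm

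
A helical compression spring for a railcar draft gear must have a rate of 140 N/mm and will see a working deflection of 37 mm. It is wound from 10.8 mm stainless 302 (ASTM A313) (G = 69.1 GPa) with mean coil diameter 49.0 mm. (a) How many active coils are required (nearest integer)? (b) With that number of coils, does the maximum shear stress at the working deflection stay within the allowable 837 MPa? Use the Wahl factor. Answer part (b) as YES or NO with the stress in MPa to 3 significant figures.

N_a = Gd⁴/(8D³k) = (69.1×10³)(10.8⁴)/(8·49.0³·140) = 7.135 → N_a = 7
Actual rate k = Gd⁴/(8D³·7) = 142.69 N/mm
Working load F = kδ = 142.69·37 = 5279.6 N
C = 49.0/10.8 = 4.5370; K_W = (4C−1)/(4C−4)+0.615/C = 1.3476
τ_max = K_W·8FD/(πd³) = 1.3476·522.95 = 704.73 MPa
τ_max ≤ 837 MPa → acceptable

(a) 7 coils; (b) YES, τ_max = 705 MPa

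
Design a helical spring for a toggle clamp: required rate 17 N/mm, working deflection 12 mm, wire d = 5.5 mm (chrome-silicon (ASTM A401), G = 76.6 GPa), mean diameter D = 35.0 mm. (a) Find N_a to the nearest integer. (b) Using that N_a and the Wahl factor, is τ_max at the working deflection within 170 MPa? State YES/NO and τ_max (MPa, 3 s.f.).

N_a = Gd⁴/(8D³k) = (76.6×10³)(5.5⁴)/(8·35.0³·17) = 12.02 → N_a = 12
Actual rate k = Gd⁴/(8D³·12) = 17.03 N/mm
Working load F = kδ = 17.03·12 = 204.36 N
C = 35.0/5.5 = 6.3636; K_W = (4C−1)/(4C−4)+0.615/C = 1.2365
τ_max = K_W·8FD/(πd³) = 1.2365·109.47 = 135.36 MPa
τ_max ≤ 170 MPa → acceptable

(a) 12 coils; (b) YES, τ_max = 135 MPa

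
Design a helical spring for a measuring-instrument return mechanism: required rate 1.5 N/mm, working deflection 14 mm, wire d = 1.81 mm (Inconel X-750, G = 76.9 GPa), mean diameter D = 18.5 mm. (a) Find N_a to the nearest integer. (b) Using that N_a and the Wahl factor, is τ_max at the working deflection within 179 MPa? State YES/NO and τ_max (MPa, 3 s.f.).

(a) 11 coils; (b) NO, τ_max = 188 MPa

N_a = Gd⁴/(8D³k) = (76.9×10³)(1.81⁴)/(8·18.5³·1.5) = 10.86 → N_a = 11
Actual rate k = Gd⁴/(8D³·11) = 1.4813 N/mm
Working load F = kδ = 1.4813·14 = 20.738 N
C = 18.5/1.81 = 10.2210; K_W = (4C−1)/(4C−4)+0.615/C = 1.1415
τ_max = K_W·8FD/(πd³) = 1.1415·164.76 = 188.07 MPa
τ_max > 179 MPa → exceeds allowable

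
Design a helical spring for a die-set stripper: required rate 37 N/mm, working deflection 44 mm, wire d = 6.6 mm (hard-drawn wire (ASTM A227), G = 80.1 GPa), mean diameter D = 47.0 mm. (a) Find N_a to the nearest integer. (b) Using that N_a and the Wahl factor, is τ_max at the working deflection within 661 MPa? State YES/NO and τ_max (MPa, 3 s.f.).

N_a = Gd⁴/(8D³k) = (80.1×10³)(6.6⁴)/(8·47.0³·37) = 4.946 → N_a = 5
Actual rate k = Gd⁴/(8D³·5) = 36.598 N/mm
Working load F = kδ = 36.598·44 = 1610.3 N
C = 47.0/6.6 = 7.1212; K_W = (4C−1)/(4C−4)+0.615/C = 1.2089
τ_max = K_W·8FD/(πd³) = 1.2089·670.37 = 810.4 MPa
τ_max > 661 MPa → exceeds allowable

(a) 5 coils; (b) NO, τ_max = 810 MPa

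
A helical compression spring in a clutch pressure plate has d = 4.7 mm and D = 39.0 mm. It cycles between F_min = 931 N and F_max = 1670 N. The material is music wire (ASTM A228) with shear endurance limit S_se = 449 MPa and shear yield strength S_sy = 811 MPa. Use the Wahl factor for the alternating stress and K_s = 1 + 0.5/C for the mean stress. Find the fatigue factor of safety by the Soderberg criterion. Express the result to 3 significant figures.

0.392

C = D/d = 39.0/4.7 = 8.2979; K_W = (4C−1)/(4C−4)+0.615/C = 1.1769; K_s = 1+0.5/C = 1.0603
F_a = (F_max−F_min)/2 = 369.5 N; F_m = (F_max+F_min)/2 = 1300.5 N
τ_a = K_W·8F_aD/(πd³) = 1.1769 × 353.45 = 415.97 MPa
τ_m = K_s·8F_mD/(πd³) = 1.0603 × 1244 = 1319 MPa
Soderberg: 1/n_f = τ_a/S_se + τ_m/S_sy = 415.97/449 + 1319/811 = 0.92643 + 1.62634 = 2.5528
n_f = 1/2.5528 = 0.3917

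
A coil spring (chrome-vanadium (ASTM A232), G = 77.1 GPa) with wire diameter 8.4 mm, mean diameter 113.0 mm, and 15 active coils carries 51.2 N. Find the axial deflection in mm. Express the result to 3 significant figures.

23.1 mm

k = Gd⁴/(8D³N_a) = (77.1×10³)(8.4⁴)/(8·113.0³·15) = 2.2169 N/mm
δ = F/k = 51.2 / 2.2169 = 23.095 mm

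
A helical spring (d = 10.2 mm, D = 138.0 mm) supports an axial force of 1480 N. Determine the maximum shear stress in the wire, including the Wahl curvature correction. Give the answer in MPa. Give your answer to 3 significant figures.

Spring index C = D/d = 138.0/10.2 = 13.5294
K_W = (4C−1)/(4C−4) + 0.615/C = 53.118/50.118 + 0.0455 = 1.1053
τ₀ = 8FD/(πd³) = 8·1480·138.0/(π·10.2³) = 1.63392e+06/3333.9 = 490.1 MPa
τ_max = K·τ₀ = 1.1053 × 490.1 = 541.71 MPa

542 MPa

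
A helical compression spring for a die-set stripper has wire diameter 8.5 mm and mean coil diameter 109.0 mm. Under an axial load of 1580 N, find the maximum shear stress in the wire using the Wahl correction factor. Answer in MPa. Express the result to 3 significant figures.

Spring index C = D/d = 109.0/8.5 = 12.8235
K_W = (4C−1)/(4C−4) + 0.615/C = 50.294/47.294 + 0.0480 = 1.1114
τ₀ = 8FD/(πd³) = 8·1580·109.0/(π·8.5³) = 1.37776e+06/1929.3 = 714.11 MPa
τ_max = K·τ₀ = 1.1114 × 714.11 = 793.66 MPa

794 MPa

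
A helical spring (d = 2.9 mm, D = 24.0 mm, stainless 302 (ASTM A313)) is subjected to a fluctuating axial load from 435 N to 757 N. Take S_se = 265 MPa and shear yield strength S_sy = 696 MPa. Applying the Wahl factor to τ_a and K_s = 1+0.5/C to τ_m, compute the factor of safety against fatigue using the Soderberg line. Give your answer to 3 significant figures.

C = D/d = 24.0/2.9 = 8.2759; K_W = (4C−1)/(4C−4)+0.615/C = 1.1774; K_s = 1+0.5/C = 1.0604
F_a = (F_max−F_min)/2 = 161 N; F_m = (F_max+F_min)/2 = 596 N
τ_a = K_W·8F_aD/(πd³) = 1.1774 × 403.44 = 475.01 MPa
τ_m = K_s·8F_mD/(πd³) = 1.0604 × 1493.5 = 1583.7 MPa
Soderberg: 1/n_f = τ_a/S_se + τ_m/S_sy = 475.01/265 + 1583.7/696 = 1.79250 + 2.27547 = 4.068
n_f = 1/4.068 = 0.2458

0.246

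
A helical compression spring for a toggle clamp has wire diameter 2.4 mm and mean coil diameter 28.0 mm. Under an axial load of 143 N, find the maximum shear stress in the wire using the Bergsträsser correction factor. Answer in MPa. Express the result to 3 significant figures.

822 MPa

Spring index C = D/d = 28.0/2.4 = 11.6667
K_B = (4C+2)/(4C−3) = 48.667/43.667 = 1.1145
τ₀ = 8FD/(πd³) = 8·143·28.0/(π·2.4³) = 32032/43.429 = 737.57 MPa
τ_max = K·τ₀ = 1.1145 × 737.57 = 822.02 MPa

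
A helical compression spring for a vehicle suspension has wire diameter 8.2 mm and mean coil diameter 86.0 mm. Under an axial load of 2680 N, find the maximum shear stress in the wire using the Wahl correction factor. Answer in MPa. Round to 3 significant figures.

1210 MPa

Spring index C = D/d = 86.0/8.2 = 10.4878
K_W = (4C−1)/(4C−4) + 0.615/C = 40.951/37.951 + 0.0586 = 1.1377
τ₀ = 8FD/(πd³) = 8·2680·86.0/(π·8.2³) = 1.84384e+06/1732.2 = 1064.5 MPa
τ_max = K·τ₀ = 1.1377 × 1064.5 = 1211 MPa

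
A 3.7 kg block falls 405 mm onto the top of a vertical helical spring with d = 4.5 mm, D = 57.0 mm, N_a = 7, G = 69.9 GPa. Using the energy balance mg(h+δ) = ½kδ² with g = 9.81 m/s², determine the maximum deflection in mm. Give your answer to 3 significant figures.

k = Gd⁴/(8D³N_a) = (69.9×10³)(4.5⁴)/(8·57.0³·7) = 2.7639 N/mm
W = mg = 3.7 × 9.81 = 36.297 N
½kδ² − Wδ − Wh = 0 → δ = (W + √(W² + 2kWh))/k
δ = (36.297 + √(1317.5 + 81258.8))/2.7639 = (36.297 + 287.36)/2.7639 = 117.1 mm

117 mm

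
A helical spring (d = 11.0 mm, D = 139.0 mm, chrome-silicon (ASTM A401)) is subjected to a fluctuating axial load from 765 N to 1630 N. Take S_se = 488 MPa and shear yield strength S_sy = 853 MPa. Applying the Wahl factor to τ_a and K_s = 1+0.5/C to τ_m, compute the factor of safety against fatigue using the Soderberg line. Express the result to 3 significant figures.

C = D/d = 139.0/11.0 = 12.6364; K_W = (4C−1)/(4C−4)+0.615/C = 1.1131; K_s = 1+0.5/C = 1.0396
F_a = (F_max−F_min)/2 = 432.5 N; F_m = (F_max+F_min)/2 = 1197.5 N
τ_a = K_W·8F_aD/(πd³) = 1.1131 × 115.02 = 128.03 MPa
τ_m = K_s·8F_mD/(πd³) = 1.0396 × 318.46 = 331.06 MPa
Soderberg: 1/n_f = τ_a/S_se + τ_m/S_sy = 128.03/488 + 331.06/853 = 0.26235 + 0.38811 = 0.65046
n_f = 1/0.65046 = 1.537

1.54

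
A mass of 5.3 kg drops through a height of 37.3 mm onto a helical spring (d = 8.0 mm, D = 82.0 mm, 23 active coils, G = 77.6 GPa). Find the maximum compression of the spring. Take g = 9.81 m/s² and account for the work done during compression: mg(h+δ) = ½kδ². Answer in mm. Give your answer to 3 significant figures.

55.5 mm

k = Gd⁴/(8D³N_a) = (77.6×10³)(8.0⁴)/(8·82.0³·23) = 3.133 N/mm
W = mg = 5.3 × 9.81 = 51.993 N
½kδ² − Wδ − Wh = 0 → δ = (W + √(W² + 2kWh))/k
δ = (51.993 + √(2703.3 + 12152))/3.133 = (51.993 + 121.88)/3.133 = 55.498 mm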